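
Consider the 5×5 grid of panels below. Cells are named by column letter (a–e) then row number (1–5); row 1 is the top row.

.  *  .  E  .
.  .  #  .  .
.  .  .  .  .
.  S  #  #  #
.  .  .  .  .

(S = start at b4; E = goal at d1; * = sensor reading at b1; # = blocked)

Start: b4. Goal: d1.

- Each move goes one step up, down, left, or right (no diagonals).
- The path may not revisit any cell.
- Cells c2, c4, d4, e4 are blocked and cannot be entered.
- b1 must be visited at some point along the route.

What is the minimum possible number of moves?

5

Any route passes through b1 somewhere between b4 and d1. Summing Manhattan distances along the two legs (b4 → b1 → d1) gives a lower bound of 3 + 2 = 5 moves.
A route of 5 moves achieves this: b4 → b3 → b2 → b1 → c1 → d1.
Since 5 matches the lower bound, it is optimal.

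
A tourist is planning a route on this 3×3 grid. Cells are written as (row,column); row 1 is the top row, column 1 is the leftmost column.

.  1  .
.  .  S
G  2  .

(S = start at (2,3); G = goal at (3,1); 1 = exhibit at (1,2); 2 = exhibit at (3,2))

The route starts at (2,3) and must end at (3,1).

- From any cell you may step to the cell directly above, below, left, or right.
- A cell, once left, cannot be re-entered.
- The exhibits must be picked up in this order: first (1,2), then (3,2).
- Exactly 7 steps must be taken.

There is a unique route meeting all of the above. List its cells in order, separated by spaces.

(2,3) (1,3) (1,2) (1,1) (2,1) (2,2) (3,2) (3,1)

The waypoints must appear in the order (1,2), (3,2), with no cell reused.
Route from (2,3): up 1 to (1,3), left 2 to (1,1), down 1 to (2,1), right 1 to (2,2), down 1 to (3,2), left 1 to (3,1) — 7 moves in all.
Check: order respected (1 at step 2, 2 at step 6); 7 moves as required.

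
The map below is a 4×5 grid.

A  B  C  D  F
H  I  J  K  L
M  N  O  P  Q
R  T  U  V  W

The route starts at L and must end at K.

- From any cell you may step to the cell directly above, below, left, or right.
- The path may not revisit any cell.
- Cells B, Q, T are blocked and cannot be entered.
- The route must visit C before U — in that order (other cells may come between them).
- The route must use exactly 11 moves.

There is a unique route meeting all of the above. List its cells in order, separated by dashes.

The waypoints must appear in the order C, U, with no cell reused.
Route from L: up to F, 2× left (reaching C), down to J, left to I, down to N, right to O, down to U, right to V, 2× up (reaching K) — 11 moves in all.
Check: order respected (C at step 3, U at step 8); 11 moves as required.

L - F - D - C - J - I - N - O - U - V - P - K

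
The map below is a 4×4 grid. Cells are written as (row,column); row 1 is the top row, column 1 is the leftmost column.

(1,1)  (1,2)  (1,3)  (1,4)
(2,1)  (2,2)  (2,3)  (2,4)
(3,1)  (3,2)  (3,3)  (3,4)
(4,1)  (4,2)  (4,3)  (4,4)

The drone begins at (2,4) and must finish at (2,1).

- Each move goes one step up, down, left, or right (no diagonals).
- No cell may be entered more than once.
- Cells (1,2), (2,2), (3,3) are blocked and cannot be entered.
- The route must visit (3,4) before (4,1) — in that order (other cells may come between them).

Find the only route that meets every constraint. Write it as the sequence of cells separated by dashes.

The waypoints must appear in the order (3,4), (4,1), with no cell reused.
Route from (2,4): down 2 to (4,4), left 3 to (4,1), up 2 to (2,1) — 7 moves in all.
Check: order respected ((3,4) at step 1, (4,1) at step 5).

(2,4) - (3,4) - (4,4) - (4,3) - (4,2) - (4,1) - (3,1) - (2,1)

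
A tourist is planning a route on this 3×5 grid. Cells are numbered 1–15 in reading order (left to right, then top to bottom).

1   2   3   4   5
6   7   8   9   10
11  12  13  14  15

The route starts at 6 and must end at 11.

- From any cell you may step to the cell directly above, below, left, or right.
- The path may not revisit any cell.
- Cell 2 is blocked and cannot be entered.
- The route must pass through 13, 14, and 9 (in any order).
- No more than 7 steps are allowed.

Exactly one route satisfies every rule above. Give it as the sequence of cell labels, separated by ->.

6 -> 7 -> 8 -> 9 -> 14 -> 13 -> 12 -> 11

The 7-move cap with required stops at 13, 14, 9 leaves no slack for detours.
Route from 6: 3× right (reaching 9), down to 14, 3× left (reaching 11) — 7 moves in all.
Check: all required cells visited; 7 ≤ 7 moves.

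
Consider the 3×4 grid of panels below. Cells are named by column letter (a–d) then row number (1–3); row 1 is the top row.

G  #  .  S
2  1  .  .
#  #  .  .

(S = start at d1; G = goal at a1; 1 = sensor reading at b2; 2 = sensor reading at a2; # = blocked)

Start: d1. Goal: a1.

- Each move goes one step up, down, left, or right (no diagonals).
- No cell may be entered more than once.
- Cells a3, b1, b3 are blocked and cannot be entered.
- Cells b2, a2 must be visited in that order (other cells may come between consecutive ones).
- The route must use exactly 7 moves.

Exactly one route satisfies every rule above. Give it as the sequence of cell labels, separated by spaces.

d1 d2 d3 c3 c2 b2 a2 a1

The waypoints must appear in the order b2, a2, with no cell reused.
Route from d1: 2× down (reaching d3), left to c3, up to c2, 2× left (reaching a2), up to a1 — 7 moves in all.
Check: order respected (1 at step 5, 2 at step 6); 7 moves as required.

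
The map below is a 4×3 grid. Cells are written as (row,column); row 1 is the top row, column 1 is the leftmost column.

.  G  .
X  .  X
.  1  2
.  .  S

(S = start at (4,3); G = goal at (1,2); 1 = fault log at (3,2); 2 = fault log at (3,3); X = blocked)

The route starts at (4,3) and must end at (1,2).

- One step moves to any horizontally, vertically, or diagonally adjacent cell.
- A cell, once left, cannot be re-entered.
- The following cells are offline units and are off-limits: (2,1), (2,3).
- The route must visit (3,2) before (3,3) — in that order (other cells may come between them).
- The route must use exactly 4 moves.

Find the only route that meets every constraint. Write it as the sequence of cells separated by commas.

(4,3), (3,2), (3,3), (2,2), (1,2)

The waypoints must appear in the order (3,2), (3,3), with no cell reused.
Route from (4,3): up-left to (3,2), right to (3,3), up-left to (2,2), up to (1,2) — 4 moves in all.
Check: order respected (1 at step 1, 2 at step 2); 4 moves as required.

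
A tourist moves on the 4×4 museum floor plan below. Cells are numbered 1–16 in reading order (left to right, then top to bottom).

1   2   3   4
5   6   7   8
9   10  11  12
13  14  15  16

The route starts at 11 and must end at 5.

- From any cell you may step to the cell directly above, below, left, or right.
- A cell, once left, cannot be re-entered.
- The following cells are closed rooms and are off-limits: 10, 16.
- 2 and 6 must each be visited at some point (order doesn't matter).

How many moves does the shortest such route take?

5

Any route passes through 2 and 6 in some order between 11 and 5. Summing Manhattan distances along each leg and taking the cheapest ordering (11 → 2 → 6 → 5) gives a lower bound of 3 + 1 + 1 = 5 moves.
A route of 5 moves achieves this: 11 → 7 → 3 → 2 → 6 → 5.
Since 5 matches the lower bound, it is optimal.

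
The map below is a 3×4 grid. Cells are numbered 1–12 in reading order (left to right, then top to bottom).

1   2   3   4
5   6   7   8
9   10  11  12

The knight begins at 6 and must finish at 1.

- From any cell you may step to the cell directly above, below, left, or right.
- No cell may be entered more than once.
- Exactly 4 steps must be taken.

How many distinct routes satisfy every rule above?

2

Need simple routes of exactly 4 moves from 6 to 1 (Manhattan distance 2, so 1 moves are spent on a detour and 1 undoing it).
Enumerating: 6 10 9 5 1 | 6 7 3 2 1.
That gives 2 routes.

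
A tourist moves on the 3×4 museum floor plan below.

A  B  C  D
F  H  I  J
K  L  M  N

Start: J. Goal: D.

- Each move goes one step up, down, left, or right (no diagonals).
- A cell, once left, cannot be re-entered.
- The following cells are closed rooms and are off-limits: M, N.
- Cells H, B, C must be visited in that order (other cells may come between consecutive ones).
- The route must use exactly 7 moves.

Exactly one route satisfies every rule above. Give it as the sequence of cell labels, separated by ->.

J -> I -> H -> F -> A -> B -> C -> D

The waypoints must appear in the order H, B, C, with no cell reused.
Route from J: left 3 to F, up 1 to A, right 3 to D — 7 moves in all.
Check: order respected (H at step 2, B at step 5, C at step 6); 7 moves as required.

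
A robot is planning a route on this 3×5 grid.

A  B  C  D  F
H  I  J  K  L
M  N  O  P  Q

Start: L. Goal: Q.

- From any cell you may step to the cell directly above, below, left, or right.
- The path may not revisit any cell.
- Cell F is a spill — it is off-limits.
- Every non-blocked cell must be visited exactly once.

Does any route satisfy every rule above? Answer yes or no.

yes

One route that works: L → K → D → C → J → I → B → A → H → M → N → O → P → Q.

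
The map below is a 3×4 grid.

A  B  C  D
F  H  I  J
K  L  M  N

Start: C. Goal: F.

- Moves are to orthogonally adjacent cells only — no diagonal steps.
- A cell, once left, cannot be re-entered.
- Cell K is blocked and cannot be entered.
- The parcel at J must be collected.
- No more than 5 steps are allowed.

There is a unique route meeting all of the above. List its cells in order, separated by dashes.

The budget equals the shortest possible length, so every move has to be on a shortest route through the required cells.
Route from C: right 1 to D, down 1 to J, left 3 to F — 5 moves in all.
Check: all required cells visited; 5 ≤ 5 moves.

C - D - J - I - H - F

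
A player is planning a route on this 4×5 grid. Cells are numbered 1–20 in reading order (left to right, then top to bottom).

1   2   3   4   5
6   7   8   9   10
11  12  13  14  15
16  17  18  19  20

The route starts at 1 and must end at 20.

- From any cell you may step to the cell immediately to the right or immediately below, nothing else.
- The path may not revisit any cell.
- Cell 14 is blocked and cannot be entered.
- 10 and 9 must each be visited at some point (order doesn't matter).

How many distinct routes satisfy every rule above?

4

A right/down-only route from 1 to 20 makes exactly 3 down-moves and 4 right-moves in some order.
With no other constraints that would be C(7,3) = 35 routes.
A monotone route can only reach the required cells in the order 9, 10, so split there and multiply the segment counts (each segment already excludes blocked cells): 1→9: 4; 9→10: 1; 10→20: 1; product = 4.
That gives 4 routes.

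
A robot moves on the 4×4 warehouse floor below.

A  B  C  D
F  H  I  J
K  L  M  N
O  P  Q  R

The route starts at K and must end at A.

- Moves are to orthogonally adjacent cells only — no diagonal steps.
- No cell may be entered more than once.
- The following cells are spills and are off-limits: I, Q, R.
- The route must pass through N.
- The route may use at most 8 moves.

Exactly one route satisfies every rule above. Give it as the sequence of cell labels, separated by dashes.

Any route must reach N and still end at A within 8 moves, so the order of the required stops is forced.
Route from K: right 3 to N, up 2 to D, left 3 to A — 8 moves in all.
Check: all required cells visited; 8 ≤ 8 moves.

K - L - M - N - J - D - C - B - A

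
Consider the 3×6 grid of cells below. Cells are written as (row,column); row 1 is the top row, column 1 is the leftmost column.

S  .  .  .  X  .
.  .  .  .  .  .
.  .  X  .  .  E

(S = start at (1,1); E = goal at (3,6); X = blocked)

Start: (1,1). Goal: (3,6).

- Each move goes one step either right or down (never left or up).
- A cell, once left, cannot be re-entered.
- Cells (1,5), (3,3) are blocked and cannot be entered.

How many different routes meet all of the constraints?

A right/down-only route from (1,1) to (3,6) makes exactly 2 down-moves and 5 right-moves in some order.
With no other constraints that would be C(7,2) = 21 routes.
Subtract routes through each blocked cell (inclusion–exclusion for overlaps): − through (1,5): 3 − through (3,3): 6 → 12.
That gives 12 routes.

12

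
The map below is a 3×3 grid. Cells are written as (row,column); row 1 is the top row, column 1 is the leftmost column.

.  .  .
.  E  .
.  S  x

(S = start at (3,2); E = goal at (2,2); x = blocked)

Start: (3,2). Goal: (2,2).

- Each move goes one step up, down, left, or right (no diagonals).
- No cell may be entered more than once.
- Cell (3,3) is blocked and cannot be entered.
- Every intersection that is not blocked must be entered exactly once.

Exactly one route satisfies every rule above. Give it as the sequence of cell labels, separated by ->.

(3,2) -> (3,1) -> (2,1) -> (1,1) -> (1,2) -> (1,3) -> (2,3) -> (2,2)

Need to visit all 8 open cells exactly once, starting at (3,2) and ending at (2,2).
Cell (2,3) has only two open neighbours ((1,3) and (2,2)), so the path must pass straight through it: one of those is the cell it's entered from and the other is where it exits.
Route from (3,2): left 1 to (3,1), up 2 to (1,1), right 2 to (1,3), down 1 to (2,3), left 1 to (2,2) — 7 moves in all.
Check: all 8 open cells covered.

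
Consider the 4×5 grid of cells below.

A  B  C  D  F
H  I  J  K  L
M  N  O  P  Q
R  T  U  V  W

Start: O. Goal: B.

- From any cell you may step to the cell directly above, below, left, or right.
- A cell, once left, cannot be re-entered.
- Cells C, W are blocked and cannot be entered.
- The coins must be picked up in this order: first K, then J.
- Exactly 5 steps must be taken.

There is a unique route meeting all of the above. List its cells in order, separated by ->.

O -> P -> K -> J -> I -> B

The waypoints must appear in the order K, J, with no cell reused.
Route from O: right to P, up to K, 2× left (reaching I), up to B — 5 moves in all.
Check: order respected (K at step 2, J at step 3); 5 moves as required.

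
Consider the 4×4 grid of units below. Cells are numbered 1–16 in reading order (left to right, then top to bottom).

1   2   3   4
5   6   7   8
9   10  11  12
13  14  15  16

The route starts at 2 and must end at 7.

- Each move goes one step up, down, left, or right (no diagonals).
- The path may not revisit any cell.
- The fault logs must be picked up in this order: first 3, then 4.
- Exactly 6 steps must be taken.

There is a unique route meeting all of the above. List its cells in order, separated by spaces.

2 3 4 8 12 11 7

The waypoints must appear in the order 3, 4, with no cell reused.
Route from 2: 2× right (reaching 4), 2× down (reaching 12), left to 11, up to 7 — 6 moves in all.
Check: order respected (3 at step 1, 4 at step 2); 6 moves as required.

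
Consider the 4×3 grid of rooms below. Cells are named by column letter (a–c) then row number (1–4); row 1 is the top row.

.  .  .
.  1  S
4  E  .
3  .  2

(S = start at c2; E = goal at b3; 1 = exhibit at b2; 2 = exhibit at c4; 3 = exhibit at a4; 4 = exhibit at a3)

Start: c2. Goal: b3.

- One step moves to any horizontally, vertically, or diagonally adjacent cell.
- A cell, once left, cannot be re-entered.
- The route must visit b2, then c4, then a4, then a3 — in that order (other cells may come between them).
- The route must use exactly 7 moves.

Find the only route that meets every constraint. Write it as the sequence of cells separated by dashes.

c2 - b2 - c3 - c4 - b4 - a4 - a3 - b3

The waypoints must appear in the order b2, c4, a4, a3, with no cell reused.
Route from c2: left 1 to b2, down-right 1 to c3, down 1 to c4, left 2 to a4, up 1 to a3, right 1 to b3 — 7 moves in all.
Check: order respected (1 at step 1, 2 at step 3, 3 at step 5, 4 at step 6); 7 moves as required.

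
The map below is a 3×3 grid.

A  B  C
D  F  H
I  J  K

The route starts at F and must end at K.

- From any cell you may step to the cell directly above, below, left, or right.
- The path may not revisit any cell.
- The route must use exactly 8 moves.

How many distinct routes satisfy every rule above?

Need simple routes of exactly 8 moves from F to K (Manhattan distance 2, so 3 moves are spent on a detour and 3 undoing it).
Enumerating: F J I D A B C H K | F H C B A D I J K.
That gives 2 routes.

2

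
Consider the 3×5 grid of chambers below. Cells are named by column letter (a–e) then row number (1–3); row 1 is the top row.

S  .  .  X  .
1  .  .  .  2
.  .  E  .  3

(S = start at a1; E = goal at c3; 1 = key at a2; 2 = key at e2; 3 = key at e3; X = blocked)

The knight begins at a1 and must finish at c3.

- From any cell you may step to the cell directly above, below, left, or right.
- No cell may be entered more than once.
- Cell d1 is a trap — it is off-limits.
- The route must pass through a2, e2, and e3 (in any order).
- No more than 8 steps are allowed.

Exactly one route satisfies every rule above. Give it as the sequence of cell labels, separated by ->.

The 8-move cap with required stops at a2, e2, e3 leaves no slack for detours.
Route from a1: down 1 to a2, right 4 to e2, down 1 to e3, left 2 to c3 — 8 moves in all.
Check: all required cells visited; 8 ≤ 8 moves.

a1 -> a2 -> b2 -> c2 -> d2 -> e2 -> e3 -> d3 -> c3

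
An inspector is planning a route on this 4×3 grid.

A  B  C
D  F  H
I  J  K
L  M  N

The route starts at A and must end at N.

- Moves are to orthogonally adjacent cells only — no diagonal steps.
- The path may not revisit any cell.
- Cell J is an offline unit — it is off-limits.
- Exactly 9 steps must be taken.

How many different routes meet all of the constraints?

Need simple routes of exactly 9 moves from A to N (Manhattan distance 5, so 2 moves are spent on a detour and 2 undoing it).
Enumerating: A B C H F D I L M N.
That gives 1 route.

1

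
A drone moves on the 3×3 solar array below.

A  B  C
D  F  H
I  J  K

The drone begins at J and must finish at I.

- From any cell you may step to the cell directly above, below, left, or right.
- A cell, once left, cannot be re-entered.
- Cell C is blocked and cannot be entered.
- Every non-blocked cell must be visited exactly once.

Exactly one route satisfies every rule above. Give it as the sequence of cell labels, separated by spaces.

J K H F B A D I

Need to visit all 8 open cells exactly once, starting at J and ending at I.
Cell K has only two open neighbours (H and J), so the path must pass straight through it: one of those is the cell it's entered from and the other is where it exits.
Route from J: right 1 to K, up 1 to H, left 1 to F, up 1 to B, left 1 to A, down 2 to I — 7 moves in all.
Check: all 8 open cells covered.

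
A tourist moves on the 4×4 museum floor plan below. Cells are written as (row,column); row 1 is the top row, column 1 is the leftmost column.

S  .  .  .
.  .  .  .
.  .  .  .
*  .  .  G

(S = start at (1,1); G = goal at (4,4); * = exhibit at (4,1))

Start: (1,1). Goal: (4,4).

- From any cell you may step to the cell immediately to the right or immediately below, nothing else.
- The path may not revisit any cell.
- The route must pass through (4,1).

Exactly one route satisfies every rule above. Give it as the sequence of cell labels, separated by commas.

Moves only go right or down, so the column and row indices never decrease.
Route from (1,1): down 3 to (4,1), right 3 to (4,4) — 6 moves in all.
Check: all required cells visited.

(1,1), (2,1), (3,1), (4,1), (4,2), (4,3), (4,4)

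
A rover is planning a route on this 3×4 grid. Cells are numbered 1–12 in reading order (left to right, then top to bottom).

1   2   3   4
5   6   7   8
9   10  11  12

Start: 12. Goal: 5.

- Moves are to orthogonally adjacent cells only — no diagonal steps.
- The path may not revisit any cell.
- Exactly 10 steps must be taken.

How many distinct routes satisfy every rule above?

Need simple routes of exactly 10 moves from 12 to 5 (Manhattan distance 4, so 3 moves are spent on a detour and 3 undoing it).
Enumerating: 12 8 4 3 7 11 10 6 2 1 5 | 12 8 4 3 2 6 7 11 10 9 5 | 12 11 7 8 4 3 2 6 10 9 5 | 12 11 10 6 7 8 4 3 2 1 5.
That gives 4 routes.

4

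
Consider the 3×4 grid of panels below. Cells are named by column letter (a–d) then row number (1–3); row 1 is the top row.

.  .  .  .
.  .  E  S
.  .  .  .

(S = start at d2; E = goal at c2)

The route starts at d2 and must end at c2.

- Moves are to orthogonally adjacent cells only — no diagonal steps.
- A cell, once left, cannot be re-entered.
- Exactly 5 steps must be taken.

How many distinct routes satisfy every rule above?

Need simple routes of exactly 5 moves from d2 to c2 (Manhattan distance 1, so 2 moves are spent on a detour and 2 undoing it).
Enumerating: d2 d1 c1 b1 b2 c2 | d2 d3 c3 b3 b2 c2.
That gives 2 routes.

2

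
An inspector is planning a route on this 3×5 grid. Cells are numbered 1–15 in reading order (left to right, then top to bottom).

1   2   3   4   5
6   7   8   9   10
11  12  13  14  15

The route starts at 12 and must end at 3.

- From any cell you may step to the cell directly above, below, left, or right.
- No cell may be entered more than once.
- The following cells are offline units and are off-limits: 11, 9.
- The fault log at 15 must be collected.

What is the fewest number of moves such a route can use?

7

Any route passes through 15 somewhere between 12 and 3. Summing Manhattan distances along the two legs (12 → 15 → 3) gives a lower bound of 3 + 4 = 7 moves.
A route of 7 moves achieves this: 12 → 13 → 14 → 15 → 10 → 5 → 4 → 3.
Since 7 matches the lower bound, it is optimal.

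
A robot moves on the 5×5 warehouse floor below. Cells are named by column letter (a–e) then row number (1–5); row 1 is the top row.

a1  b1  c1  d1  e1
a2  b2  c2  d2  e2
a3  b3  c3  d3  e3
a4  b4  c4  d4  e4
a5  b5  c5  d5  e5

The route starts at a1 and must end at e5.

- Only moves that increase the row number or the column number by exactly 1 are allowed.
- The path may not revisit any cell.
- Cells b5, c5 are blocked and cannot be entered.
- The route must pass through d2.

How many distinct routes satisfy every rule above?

A right/down-only route from a1 to e5 makes exactly 4 down-moves and 4 right-moves in some order.
With no other constraints that would be C(8,4) = 70 routes.
Split at d2 and multiply the segment counts (each segment already excludes blocked cells): a1→d2: 4; d2→e5: 4; product = 16.
That gives 16 routes.

16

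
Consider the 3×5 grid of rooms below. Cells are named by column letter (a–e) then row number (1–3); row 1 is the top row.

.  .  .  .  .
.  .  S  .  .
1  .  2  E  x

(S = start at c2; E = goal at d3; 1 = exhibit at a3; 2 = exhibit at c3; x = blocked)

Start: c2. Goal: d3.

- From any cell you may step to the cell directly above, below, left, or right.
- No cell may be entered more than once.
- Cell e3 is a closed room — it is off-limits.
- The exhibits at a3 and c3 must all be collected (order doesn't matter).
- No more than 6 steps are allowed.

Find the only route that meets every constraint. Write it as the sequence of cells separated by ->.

Any route must reach a3 and c3 and still end at d3 within 6 moves, so the order of the required stops is forced.
Route from c2: left 2 to a2, down 1 to a3, right 3 to d3 — 6 moves in all.
Check: all required cells visited; 6 ≤ 6 moves.

c2 -> b2 -> a2 -> a3 -> b3 -> c3 -> d3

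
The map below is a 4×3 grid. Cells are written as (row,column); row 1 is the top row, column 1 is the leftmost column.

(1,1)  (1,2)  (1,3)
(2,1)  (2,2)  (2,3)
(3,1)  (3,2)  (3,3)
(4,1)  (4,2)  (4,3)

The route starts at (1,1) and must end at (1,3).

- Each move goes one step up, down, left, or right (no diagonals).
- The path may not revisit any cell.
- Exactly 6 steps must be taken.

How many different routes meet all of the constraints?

5

Need simple routes of exactly 6 moves from (1,1) to (1,3) (Manhattan distance 2, so 2 moves are spent on a detour and 2 undoing it).
Enumerating: (1,1) (2,1) (3,1) (3,2) (2,2) (1,2) (1,3) | (1,1) (2,1) (3,1) (3,2) (2,2) (2,3) (1,3) | (1,1) (2,1) (3,1) (3,2) (3,3) (2,3) (1,3) | (1,1) (2,1) (2,2) (3,2) (3,3) (2,3) (1,3) | (1,1) (1,2) (2,2) (3,2) (3,3) (2,3) (1,3).
That gives 5 routes.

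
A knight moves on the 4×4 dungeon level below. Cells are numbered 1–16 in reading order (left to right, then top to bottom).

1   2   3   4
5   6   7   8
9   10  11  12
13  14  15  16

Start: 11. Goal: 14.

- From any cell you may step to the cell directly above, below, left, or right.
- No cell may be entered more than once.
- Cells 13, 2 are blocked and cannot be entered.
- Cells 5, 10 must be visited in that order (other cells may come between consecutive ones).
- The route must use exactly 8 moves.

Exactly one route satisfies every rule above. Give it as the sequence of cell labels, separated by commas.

11, 12, 8, 7, 6, 5, 9, 10, 14

The waypoints must appear in the order 5, 10, with no cell reused.
Route from 11: right to 12, up to 8, 3× left (reaching 5), down to 9, right to 10, down to 14 — 8 moves in all.
Check: order respected (5 at step 5, 10 at step 7); 8 moves as required.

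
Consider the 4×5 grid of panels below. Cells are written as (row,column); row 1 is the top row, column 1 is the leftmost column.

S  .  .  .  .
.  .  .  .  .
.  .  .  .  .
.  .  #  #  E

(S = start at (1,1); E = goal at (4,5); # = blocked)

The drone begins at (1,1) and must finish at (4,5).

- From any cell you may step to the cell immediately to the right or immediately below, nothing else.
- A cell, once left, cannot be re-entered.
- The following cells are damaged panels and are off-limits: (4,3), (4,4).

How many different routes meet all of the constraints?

15

A right/down-only route from (1,1) to (4,5) makes exactly 3 down-moves and 4 right-moves in some order.
With no other constraints that would be C(7,3) = 35 routes.
Subtract routes through each blocked cell (inclusion–exclusion for overlaps): − through (4,3): 10 − through (4,4): 20 + through (4,3)&(4,4): 10 → 15.
That gives 15 routes.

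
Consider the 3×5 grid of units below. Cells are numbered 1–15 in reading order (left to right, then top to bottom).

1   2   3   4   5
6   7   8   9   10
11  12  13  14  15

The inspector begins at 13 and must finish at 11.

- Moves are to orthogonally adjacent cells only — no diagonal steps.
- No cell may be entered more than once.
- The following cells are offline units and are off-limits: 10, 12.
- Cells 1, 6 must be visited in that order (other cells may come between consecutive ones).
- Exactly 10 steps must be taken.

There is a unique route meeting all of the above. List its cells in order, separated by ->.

The waypoints must appear in the order 1, 6, with no cell reused.
Route from 13: right 1 to 14, up 2 to 4, left 1 to 3, down 1 to 8, left 1 to 7, up 1 to 2, left 1 to 1, down 2 to 11 — 10 moves in all.
Check: order respected (1 at step 8, 6 at step 9); 10 moves as required.

13 -> 14 -> 9 -> 4 -> 3 -> 8 -> 7 -> 2 -> 1 -> 6 -> 11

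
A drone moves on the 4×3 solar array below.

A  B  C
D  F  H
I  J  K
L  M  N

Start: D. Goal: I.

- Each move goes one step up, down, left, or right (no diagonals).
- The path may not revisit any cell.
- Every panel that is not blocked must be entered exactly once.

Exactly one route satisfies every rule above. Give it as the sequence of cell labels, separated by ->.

Need to visit all 12 open cells exactly once, starting at D and ending at I.
Cell C has only two open neighbours (H and B), so the path must pass straight through it: one of those is the cell it's entered from and the other is where it exits.
Route from D: up to A, 2× right (reaching C), down to H, left to F, down to J, right to K, down to N, 2× left (reaching L), up to I — 11 moves in all.
Check: all 12 open cells covered.

D -> A -> B -> C -> H -> F -> J -> K -> N -> M -> L -> I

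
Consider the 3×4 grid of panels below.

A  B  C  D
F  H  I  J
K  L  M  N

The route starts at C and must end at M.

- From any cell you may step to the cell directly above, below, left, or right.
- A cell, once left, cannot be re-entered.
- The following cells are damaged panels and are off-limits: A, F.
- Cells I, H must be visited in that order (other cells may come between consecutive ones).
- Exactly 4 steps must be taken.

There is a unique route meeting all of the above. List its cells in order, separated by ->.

The waypoints must appear in the order I, H, with no cell reused.
Route from C: down 1 to I, left 1 to H, down 1 to L, right 1 to M — 4 moves in all.
Check: order respected (I at step 1, H at step 2); 4 moves as required.

C -> I -> H -> L -> M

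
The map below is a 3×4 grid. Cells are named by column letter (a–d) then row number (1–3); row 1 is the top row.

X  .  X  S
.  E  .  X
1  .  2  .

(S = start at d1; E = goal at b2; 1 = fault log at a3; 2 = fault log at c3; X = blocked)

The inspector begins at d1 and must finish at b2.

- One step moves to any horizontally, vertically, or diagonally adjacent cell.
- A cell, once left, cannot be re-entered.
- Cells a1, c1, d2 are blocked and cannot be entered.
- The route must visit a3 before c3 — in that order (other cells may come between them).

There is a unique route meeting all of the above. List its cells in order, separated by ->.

d1 -> c2 -> b1 -> a2 -> a3 -> b3 -> c3 -> b2

The waypoints must appear in the order a3, c3, with no cell reused.
Route from d1: down-left to c2, up-left to b1, down-left to a2, down to a3, 2× right (reaching c3), up-left to b2 — 7 moves in all.
Check: order respected (1 at step 4, 2 at step 6).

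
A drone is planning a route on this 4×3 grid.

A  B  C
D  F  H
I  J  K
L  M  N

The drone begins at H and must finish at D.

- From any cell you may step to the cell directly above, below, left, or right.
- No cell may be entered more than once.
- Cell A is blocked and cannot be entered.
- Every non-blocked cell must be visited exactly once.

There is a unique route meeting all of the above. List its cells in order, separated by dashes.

H - C - B - F - J - K - N - M - L - I - D

Need to visit all 11 open cells exactly once, starting at H and ending at D.
Cell B has only two open neighbours (F and C), so the path must pass straight through it: one of those is the cell it's entered from and the other is where it exits.
Route from H: up to C, left to B, 2× down (reaching J), right to K, down to N, 2× left (reaching L), 2× up (reaching D) — 10 moves in all.
Check: all 11 open cells covered.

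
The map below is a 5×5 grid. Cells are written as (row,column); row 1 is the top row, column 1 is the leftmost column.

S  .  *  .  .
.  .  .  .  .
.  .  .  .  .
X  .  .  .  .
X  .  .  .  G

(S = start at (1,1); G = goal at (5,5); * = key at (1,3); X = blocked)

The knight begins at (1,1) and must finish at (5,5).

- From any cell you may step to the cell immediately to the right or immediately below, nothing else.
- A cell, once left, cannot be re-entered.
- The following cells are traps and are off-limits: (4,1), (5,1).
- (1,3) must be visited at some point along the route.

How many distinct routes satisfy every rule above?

A right/down-only route from (1,1) to (5,5) makes exactly 4 down-moves and 4 right-moves in some order.
With no other constraints that would be C(8,4) = 70 routes.
Split at (1,3) and multiply the segment counts (each segment already excludes blocked cells): (1,1)→(1,3): 1; (1,3)→(5,5): 15; product = 15.
That gives 15 routes.

15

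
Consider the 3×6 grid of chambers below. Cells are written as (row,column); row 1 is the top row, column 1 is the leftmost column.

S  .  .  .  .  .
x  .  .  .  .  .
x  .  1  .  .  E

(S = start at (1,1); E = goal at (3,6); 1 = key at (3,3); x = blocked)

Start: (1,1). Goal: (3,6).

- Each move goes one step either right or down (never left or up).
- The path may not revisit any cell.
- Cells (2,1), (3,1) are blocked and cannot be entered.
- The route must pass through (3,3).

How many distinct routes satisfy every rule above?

A right/down-only route from (1,1) to (3,6) makes exactly 2 down-moves and 5 right-moves in some order.
With no other constraints that would be C(7,2) = 21 routes.
Split at (3,3) and multiply the segment counts (each segment already excludes blocked cells): (1,1)→(3,3): 3; (3,3)→(3,6): 1; product = 3.
That gives 3 routes.

3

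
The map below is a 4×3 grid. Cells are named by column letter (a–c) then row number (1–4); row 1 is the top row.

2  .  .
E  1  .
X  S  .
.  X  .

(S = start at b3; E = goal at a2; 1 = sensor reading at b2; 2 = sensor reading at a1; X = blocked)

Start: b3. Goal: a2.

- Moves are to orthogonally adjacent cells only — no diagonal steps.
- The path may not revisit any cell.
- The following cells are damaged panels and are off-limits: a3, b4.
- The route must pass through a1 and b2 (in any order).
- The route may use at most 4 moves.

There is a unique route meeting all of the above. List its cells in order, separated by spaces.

The 4-move cap with required stops at a1, b2 leaves no slack for detours.
Route from b3: up 2 to b1, left 1 to a1, down 1 to a2 — 4 moves in all.
Check: all required cells visited; 4 ≤ 4 moves.

b3 b2 b1 a1 a2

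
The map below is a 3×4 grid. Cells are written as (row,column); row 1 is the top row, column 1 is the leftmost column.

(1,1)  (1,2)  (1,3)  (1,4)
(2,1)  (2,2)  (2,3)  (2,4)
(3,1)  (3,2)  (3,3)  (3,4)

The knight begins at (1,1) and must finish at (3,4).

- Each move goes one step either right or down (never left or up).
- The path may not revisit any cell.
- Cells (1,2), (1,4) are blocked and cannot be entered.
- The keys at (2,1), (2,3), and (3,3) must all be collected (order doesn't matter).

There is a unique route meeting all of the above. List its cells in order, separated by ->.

(1,1) -> (2,1) -> (2,2) -> (2,3) -> (3,3) -> (3,4)

Moves only go right or down, so the column and row indices never decrease.
Route from (1,1): down to (2,1), 2× right (reaching (2,3)), down to (3,3), right to (3,4) — 5 moves in all.
Check: all required cells visited.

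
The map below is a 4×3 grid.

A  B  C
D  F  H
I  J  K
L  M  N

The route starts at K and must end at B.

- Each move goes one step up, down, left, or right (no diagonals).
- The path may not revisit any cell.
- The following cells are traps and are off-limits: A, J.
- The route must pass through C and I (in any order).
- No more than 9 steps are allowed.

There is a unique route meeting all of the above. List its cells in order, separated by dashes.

The budget equals the shortest possible length, so every move has to be on a shortest route through the required cells.
Route from K: down 1 to N, left 2 to L, up 2 to D, right 2 to H, up 1 to C, left 1 to B — 9 moves in all.
Check: all required cells visited; 9 ≤ 9 moves.

K - N - M - L - I - D - F - H - C - B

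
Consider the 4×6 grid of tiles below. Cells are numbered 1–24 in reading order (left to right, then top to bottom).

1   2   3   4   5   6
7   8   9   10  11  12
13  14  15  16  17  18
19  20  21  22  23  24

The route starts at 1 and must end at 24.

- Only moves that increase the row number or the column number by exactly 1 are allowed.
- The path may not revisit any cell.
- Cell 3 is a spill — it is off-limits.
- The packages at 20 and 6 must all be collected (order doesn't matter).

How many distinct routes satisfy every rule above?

0

A right/down-only route from 1 to 24 makes exactly 3 down-moves and 5 right-moves in some order.
With no other constraints that would be C(8,3) = 56 routes.
20 is below but to the left of 6: going 6 → 20 would need a leftward move and 20 → 6 an upward move, so no right/down-only route can visit both required cells.
No route satisfies every constraint, so the count is 0.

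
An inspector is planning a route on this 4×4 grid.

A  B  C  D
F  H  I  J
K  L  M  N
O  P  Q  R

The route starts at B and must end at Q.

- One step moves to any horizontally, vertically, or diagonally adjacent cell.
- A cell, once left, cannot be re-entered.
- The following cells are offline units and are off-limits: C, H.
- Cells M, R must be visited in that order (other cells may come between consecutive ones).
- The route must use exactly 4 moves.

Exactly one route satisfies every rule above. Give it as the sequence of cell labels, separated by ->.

B -> I -> M -> R -> Q

The waypoints must appear in the order M, R, with no cell reused.
Route from B: down-right to I, down to M, down-right to R, left to Q — 4 moves in all.
Check: order respected (M at step 2, R at step 3); 4 moves as required.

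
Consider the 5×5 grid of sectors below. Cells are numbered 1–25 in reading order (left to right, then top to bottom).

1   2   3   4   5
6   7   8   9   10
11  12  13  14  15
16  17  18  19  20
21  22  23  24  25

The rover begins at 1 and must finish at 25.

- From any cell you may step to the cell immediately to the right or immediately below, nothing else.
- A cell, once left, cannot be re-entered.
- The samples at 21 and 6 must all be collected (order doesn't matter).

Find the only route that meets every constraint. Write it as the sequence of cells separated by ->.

Moves only go right or down, so the column and row indices never decrease.
Route from 1: down 4 to 21, right 4 to 25 — 8 moves in all.
Check: all required cells visited.

1 -> 6 -> 11 -> 16 -> 21 -> 22 -> 23 -> 24 -> 25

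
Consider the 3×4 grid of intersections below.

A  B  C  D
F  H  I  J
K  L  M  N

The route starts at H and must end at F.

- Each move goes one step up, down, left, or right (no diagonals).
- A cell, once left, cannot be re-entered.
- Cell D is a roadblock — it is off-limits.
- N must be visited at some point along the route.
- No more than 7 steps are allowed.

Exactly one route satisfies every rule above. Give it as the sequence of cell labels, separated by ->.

H -> I -> J -> N -> M -> L -> K -> F

Any route must reach N and still end at F within 7 moves, so the order of the required stops is forced.
Route from H: right 2 to J, down 1 to N, left 3 to K, up 1 to F — 7 moves in all.
Check: all required cells visited; 7 ≤ 7 moves.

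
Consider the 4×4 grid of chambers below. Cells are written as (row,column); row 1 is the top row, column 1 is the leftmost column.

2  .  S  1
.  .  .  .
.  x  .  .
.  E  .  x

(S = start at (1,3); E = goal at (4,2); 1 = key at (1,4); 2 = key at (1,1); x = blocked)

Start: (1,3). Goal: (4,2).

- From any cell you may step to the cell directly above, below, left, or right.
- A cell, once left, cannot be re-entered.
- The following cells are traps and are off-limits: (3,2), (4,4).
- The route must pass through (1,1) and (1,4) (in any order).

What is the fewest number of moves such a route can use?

Any route passes through (1,1) and (1,4) in some order between (1,3) and (4,2). Summing Manhattan distances along each leg and taking the cheapest ordering ((1,3) → (1,4) → (1,1) → (4,2)) gives a lower bound of 1 + 3 + 4 = 8 moves.
The shortest route satisfying every rule uses 10 moves: (1,3) → (1,4) → (2,4) → (2,3) → (2,2) → (1,2) → (1,1) → (2,1) → (3,1) → (4,1) → (4,2).
The bound of 8 isn't tight here; checking systematically, no route of length 8 through 9 satisfies every constraint, so 10 is the minimum.

10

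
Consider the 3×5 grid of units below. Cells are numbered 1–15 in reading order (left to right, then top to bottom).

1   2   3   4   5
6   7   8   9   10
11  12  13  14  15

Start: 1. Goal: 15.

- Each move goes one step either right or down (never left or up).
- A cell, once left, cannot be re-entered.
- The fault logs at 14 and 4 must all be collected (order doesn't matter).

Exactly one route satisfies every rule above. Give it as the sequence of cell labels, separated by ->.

Moves only go right or down, so the column and row indices never decrease.
Route from 1: right 3 to 4, down 2 to 14, right 1 to 15 — 6 moves in all.
Check: all required cells visited.

1 -> 2 -> 3 -> 4 -> 9 -> 14 -> 15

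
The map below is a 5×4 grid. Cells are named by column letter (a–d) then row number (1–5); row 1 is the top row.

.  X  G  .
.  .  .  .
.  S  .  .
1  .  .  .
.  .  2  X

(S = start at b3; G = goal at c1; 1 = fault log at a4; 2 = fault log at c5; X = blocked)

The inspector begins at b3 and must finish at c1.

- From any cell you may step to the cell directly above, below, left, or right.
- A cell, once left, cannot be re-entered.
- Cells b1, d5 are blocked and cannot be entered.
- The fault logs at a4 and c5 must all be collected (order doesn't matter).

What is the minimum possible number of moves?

Any route passes through a4 and c5 in some order between b3 and c1. Summing Manhattan distances along each leg and taking the cheapest ordering (b3 → a4 → c5 → c1) gives a lower bound of 2 + 3 + 4 = 9 moves.
A route of 9 moves achieves this: b3 → b4 → a4 → a5 → b5 → c5 → c4 → c3 → c2 → c1.
Since 9 matches the lower bound, it is optimal.

9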